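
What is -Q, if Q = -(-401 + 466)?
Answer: 65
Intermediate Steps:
Q = -65 (Q = -1*65 = -65)
-Q = -1*(-65) = 65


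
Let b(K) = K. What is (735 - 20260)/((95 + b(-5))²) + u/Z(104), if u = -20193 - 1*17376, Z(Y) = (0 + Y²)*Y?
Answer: -222672785/91113984 ≈ -2.4439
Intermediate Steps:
Z(Y) = Y³ (Z(Y) = Y²*Y = Y³)
u = -37569 (u = -20193 - 17376 = -37569)
(735 - 20260)/((95 + b(-5))²) + u/Z(104) = (735 - 20260)/((95 - 5)²) - 37569/(104³) = -19525/(90²) - 37569/1124864 = -19525/8100 - 37569*1/1124864 = -19525*1/8100 - 37569/1124864 = -781/324 - 37569/1124864 = -222672785/91113984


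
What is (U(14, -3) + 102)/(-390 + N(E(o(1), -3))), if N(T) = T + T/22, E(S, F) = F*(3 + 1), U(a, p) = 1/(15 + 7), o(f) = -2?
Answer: -2245/8856 ≈ -0.25350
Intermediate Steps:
U(a, p) = 1/22
E(S, F) = 4*F (E(S, F) = F*4 = 4*F)
N(T) = 23*T/22 (N(T) = T + T*(1/22) = T + T/22 = 23*T/22)
(U(14, -3) + 102)/(-390 + N(E(o(1), -3))) = (1/22 + 102)/(-390 + 23*(4*(-3))/22) = 2245/(22*(-390 + (23/22)*(-12))) = 2245/(22*(-390 - 138/11)) = 2245/(22*(-4428/11)) = (2245/22)*(-11/4428) = -2245/8856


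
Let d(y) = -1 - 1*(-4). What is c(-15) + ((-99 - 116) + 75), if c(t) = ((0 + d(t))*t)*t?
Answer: 535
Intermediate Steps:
d(y) = 3 (d(y) = -1 + 4 = 3)
c(t) = 3*t**2 (c(t) = ((0 + 3)*t)*t = (3*t)*t = 3*t**2)
c(-15) + ((-99 - 116) + 75) = 3*(-15)**2 + ((-99 - 116) + 75) = 3*225 + (-215 + 75) = 675 - 140 = 535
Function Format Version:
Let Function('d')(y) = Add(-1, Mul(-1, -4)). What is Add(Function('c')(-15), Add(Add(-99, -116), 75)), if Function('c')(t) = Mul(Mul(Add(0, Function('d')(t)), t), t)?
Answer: 535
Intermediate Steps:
Function('d')(y) = 3 (Function('d')(y) = Add(-1, 4) = 3)
Function('c')(t) = Mul(3, Pow(t, 2)) (Function('c')(t) = Mul(Mul(Add(0, 3), t), t) = Mul(Mul(3, t), t) = Mul(3, Pow(t, 2)))
Add(Function('c')(-15), Add(Add(-99, -116), 75)) = Add(Mul(3, Pow(-15, 2)), Add(Add(-99, -116), 75)) = Add(Mul(3, 225), Add(-215, 75)) = Add(675, -140) = 535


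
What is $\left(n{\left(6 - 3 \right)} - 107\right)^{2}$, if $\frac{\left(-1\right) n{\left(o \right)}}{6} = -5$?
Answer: $5929$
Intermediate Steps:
$n{\left(o \right)} = 30$ ($n{\left(o \right)} = \left(-6\right) \left(-5\right) = 30$)
$\left(n{\left(6 - 3 \right)} - 107\right)^{2} = \left(30 - 107\right)^{2} = \left(-77\right)^{2} = 5929$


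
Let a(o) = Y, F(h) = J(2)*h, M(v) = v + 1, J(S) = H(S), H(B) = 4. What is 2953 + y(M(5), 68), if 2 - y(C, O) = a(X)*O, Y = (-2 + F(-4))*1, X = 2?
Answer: 4179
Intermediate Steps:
J(S) = 4
M(v) = 1 + v
F(h) = 4*h
Y = -18 (Y = (-2 + 4*(-4))*1 = (-2 - 16)*1 = -18*1 = -18)
a(o) = -18
y(C, O) = 2 + 18*O (y(C, O) = 2 - (-18)*O = 2 + 18*O)
2953 + y(M(5), 68) = 2953 + (2 + 18*68) = 2953 + (2 + 1224) = 2953 + 1226 = 4179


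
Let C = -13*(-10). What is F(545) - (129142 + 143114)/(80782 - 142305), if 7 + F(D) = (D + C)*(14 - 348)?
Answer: -13870518755/61523 ≈ -2.2545e+5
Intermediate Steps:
C = 130
F(D) = -43427 - 334*D (F(D) = -7 + (D + 130)*(14 - 348) = -7 + (130 + D)*(-334) = -7 + (-43420 - 334*D) = -43427 - 334*D)
F(545) - (129142 + 143114)/(80782 - 142305) = (-43427 - 334*545) - (129142 + 143114)/(80782 - 142305) = (-43427 - 182030) - 272256/(-61523) = -225457 - 272256*(-1)/61523 = -225457 - 1*(-272256/61523) = -225457 + 272256/61523 = -13870518755/61523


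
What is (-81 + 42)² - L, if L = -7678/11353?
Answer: 17275591/11353 ≈ 1521.7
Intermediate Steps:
L = -7678/11353 (L = -7678*1/11353 = -7678/11353 ≈ -0.67630)
(-81 + 42)² - L = (-81 + 42)² - 1*(-7678/11353) = (-39)² + 7678/11353 = 1521 + 7678/11353 = 17275591/11353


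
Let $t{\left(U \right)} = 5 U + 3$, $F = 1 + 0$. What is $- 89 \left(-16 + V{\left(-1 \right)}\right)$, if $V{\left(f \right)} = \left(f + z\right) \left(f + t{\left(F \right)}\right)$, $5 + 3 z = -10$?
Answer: $5162$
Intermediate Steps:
$z = -5$ ($z = - \frac{5}{3} + \frac{1}{3} \left(-10\right) = - \frac{5}{3} - \frac{10}{3} = -5$)
$F = 1$
$t{\left(U \right)} = 3 + 5 U$
$V{\left(f \right)} = \left(-5 + f\right) \left(8 + f\right)$ ($V{\left(f \right)} = \left(f - 5\right) \left(f + \left(3 + 5 \cdot 1\right)\right) = \left(-5 + f\right) \left(f + \left(3 + 5\right)\right) = \left(-5 + f\right) \left(f + 8\right) = \left(-5 + f\right) \left(8 + f\right)$)
$- 89 \left(-16 + V{\left(-1 \right)}\right) = - 89 \left(-16 + \left(-40 + \left(-1\right)^{2} + 3 \left(-1\right)\right)\right) = - 89 \left(-16 - 42\right) = \left(-89\right) \left(-58\right) = 5162$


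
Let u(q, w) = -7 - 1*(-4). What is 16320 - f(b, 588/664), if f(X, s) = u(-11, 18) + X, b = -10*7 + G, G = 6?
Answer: 16387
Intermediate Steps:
u(q, w) = -3 (u(q, w) = -7 + 4 = -3)
b = -64 (b = -10*7 + 6 = -70 + 6 = -64)
f(X, s) = -3 + X
16320 - f(b, 588/664) = 16320 - (-3 - 64) = 16320 - 1*(-67) = 16320 + 67 = 16387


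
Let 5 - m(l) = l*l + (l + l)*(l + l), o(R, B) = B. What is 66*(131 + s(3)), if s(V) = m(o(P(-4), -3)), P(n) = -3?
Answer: 6006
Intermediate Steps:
m(l) = 5 - 5*l² (m(l) = 5 - (l*l + (l + l)*(l + l)) = 5 - (l² + (2*l)*(2*l)) = 5 - (l² + 4*l²) = 5 - 5*l²)
s(V) = -40 (s(V) = 5 - 5*(-3)² = 5 - 5*9 = 5 - 45 = -40)
66*(131 + s(3)) = 66*(131 - 40) = 66*91 = 6006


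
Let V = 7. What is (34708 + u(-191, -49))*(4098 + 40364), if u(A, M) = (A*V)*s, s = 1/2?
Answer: 1513464249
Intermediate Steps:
s = 1/2 ≈ 0.50000
u(A, M) = 7*A/2 (u(A, M) = (A*7)*(1/2) = (7*A)*(1/2) = 7*A/2)
(34708 + u(-191, -49))*(4098 + 40364) = (34708 + (7/2)*(-191))*(4098 + 40364) = (34708 - 1337/2)*44462 = (68079/2)*44462 = 1513464249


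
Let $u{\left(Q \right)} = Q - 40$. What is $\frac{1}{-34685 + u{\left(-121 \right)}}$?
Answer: $- \frac{1}{34846} \approx -2.8698 \cdot 10^{-5}$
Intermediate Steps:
$u{\left(Q \right)} = -40 + Q$
$\frac{1}{-34685 + u{\left(-121 \right)}} = \frac{1}{-34685 - 161} = \frac{1}{-34846} = - \frac{1}{34846}$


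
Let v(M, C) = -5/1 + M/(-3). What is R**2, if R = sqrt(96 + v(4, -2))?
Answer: 269/3 ≈ 89.667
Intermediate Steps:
v(M, C) = -5 - M/3 (v(M, C) = -5*1 + M*(-1/3) = -5 - M/3)
R = sqrt(807)/3 (R = sqrt(96 + (-5 - 1/3*4)) = sqrt(96 + (-5 - 4/3)) = sqrt(96 - 19/3) = sqrt(269/3) = sqrt(807)/3 ≈ 9.4693)
R**2 = (sqrt(807)/3)**2 = 269/3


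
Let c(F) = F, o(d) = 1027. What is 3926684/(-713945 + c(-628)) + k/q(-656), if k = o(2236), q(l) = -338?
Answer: -158545051/18578898 ≈ -8.5336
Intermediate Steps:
k = 1027
3926684/(-713945 + c(-628)) + k/q(-656) = 3926684/(-713945 - 628) + 1027/(-338) = 3926684/(-714573) + 1027*(-1/338) = 3926684*(-1/714573) - 79/26 = -3926684/714573 - 79/26 = -158545051/18578898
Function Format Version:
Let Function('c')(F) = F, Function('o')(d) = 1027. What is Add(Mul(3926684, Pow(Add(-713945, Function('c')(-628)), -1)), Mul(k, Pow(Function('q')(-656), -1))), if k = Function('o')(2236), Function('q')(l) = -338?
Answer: Rational(-158545051, 18578898) ≈ -8.5336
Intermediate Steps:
k = 1027
Add(Mul(3926684, Pow(Add(-713945, Function('c')(-628)), -1)), Mul(k, Pow(Function('q')(-656), -1))) = Add(Mul(3926684, Pow(Add(-713945, -628), -1)), Mul(1027, Pow(-338, -1))) = Add(Mul(3926684, Pow(-714573, -1)), Mul(1027, Rational(-1, 338))) = Add(Mul(3926684, Rational(-1, 714573)), Rational(-79, 26)) = Add(Rational(-3926684, 714573), Rational(-79, 26)) = Rational(-158545051, 18578898)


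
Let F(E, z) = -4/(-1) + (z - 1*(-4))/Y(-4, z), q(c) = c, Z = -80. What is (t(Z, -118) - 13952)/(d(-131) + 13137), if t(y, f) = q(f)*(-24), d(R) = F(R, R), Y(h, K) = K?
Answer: -728360/860799 ≈ -0.84614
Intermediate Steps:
F(E, z) = 4 + (4 + z)/z (F(E, z) = -4/(-1) + (z - 1*(-4))/z = -4*(-1) + (z + 4)/z = 4 + (4 + z)/z)
d(R) = 5 + 4/R
t(y, f) = -24*f (t(y, f) = f*(-24) = -24*f)
(t(Z, -118) - 13952)/(d(-131) + 13137) = (-24*(-118) - 13952)/((5 + 4/(-131)) + 13137) = (2832 - 13952)/((5 + 4*(-1/131)) + 13137) = -11120/((5 - 4/131) + 13137) = -11120/(651/131 + 13137) = -11120/1721598/131 = -11120*131/1721598 = -728360/860799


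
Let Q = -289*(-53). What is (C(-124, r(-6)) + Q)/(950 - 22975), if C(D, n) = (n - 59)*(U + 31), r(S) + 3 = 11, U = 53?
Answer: -11033/22025 ≈ -0.50093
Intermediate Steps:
r(S) = 8 (r(S) = -3 + 11 = 8)
C(D, n) = -4956 + 84*n (C(D, n) = (n - 59)*(53 + 31) = (-59 + n)*84 = -4956 + 84*n)
Q = 15317
(C(-124, r(-6)) + Q)/(950 - 22975) = ((-4956 + 84*8) + 15317)/(950 - 22975) = ((-4956 + 672) + 15317)/(-22025) = (-4284 + 15317)*(-1/22025) = 11033*(-1/22025) = -11033/22025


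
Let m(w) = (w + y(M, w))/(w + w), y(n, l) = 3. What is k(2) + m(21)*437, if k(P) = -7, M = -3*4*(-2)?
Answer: 1699/7 ≈ 242.71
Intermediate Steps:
M = 24 (M = -12*(-2) = 24)
m(w) = (3 + w)/(2*w) (m(w) = (w + 3)/(w + w) = (3 + w)/((2*w)) = (3 + w)*(1/(2*w)) = (3 + w)/(2*w))
k(2) + m(21)*437 = -7 + ((½)*(3 + 21)/21)*437 = -7 + ((½)*(1/21)*24)*437 = -7 + (4/7)*437 = -7 + 1748/7 = 1699/7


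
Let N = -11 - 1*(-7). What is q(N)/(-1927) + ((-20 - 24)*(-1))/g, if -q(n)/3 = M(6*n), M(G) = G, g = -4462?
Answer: -203026/4299137 ≈ -0.047225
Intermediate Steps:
N = -4 (N = -11 + 7 = -4)
q(n) = -18*n
q(N)/(-1927) + ((-20 - 24)*(-1))/g = -18*(-4)/(-1927) + ((-20 - 24)*(-1))/(-4462) = 72*(-1/1927) - 44*(-1)*(-1/4462) = -72/1927 + 44*(-1/4462) = -72/1927 - 22/2231 = -203026/4299137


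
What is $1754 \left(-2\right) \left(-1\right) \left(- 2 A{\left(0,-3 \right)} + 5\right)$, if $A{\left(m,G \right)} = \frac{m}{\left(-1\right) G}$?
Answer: $17540$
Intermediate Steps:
$A{\left(m,G \right)} = - \frac{m}{G}$ ($A{\left(m,G \right)} = m \left(- \frac{1}{G}\right) = - \frac{m}{G}$)
$1754 \left(-2\right) \left(-1\right) \left(- 2 A{\left(0,-3 \right)} + 5\right) = 1754 \left(-2\right) \left(-1\right) \left(- 2 \left(\left(-1\right) 0 \frac{1}{-3}\right) + 5\right) = 1754 \cdot 2 \left(- 2 \left(\left(-1\right) 0 \left(- \frac{1}{3}\right)\right) + 5\right) = 1754 \cdot 2 \left(\left(-2\right) 0 + 5\right) = 1754 \cdot 2 \left(0 + 5\right) = 1754 \cdot 2 \cdot 5 = 1754 \cdot 10 = 17540$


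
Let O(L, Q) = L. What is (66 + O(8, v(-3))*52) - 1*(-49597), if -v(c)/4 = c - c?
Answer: 50079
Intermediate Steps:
v(c) = 0 (v(c) = -4*(c - c) = -4*0 = 0)
(66 + O(8, v(-3))*52) - 1*(-49597) = (66 + 8*52) - 1*(-49597) = (66 + 416) + 49597 = 482 + 49597 = 50079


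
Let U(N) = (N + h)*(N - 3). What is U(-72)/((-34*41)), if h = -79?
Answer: -11325/1394 ≈ -8.1241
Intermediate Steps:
U(N) = (-79 + N)*(-3 + N) (U(N) = (N - 79)*(N - 3) = (-79 + N)*(-3 + N))
U(-72)/((-34*41)) = (237 + (-72)**2 - 82*(-72))/((-34*41)) = (237 + 5184 + 5904)/(-1394) = 11325*(-1/1394) = -11325/1394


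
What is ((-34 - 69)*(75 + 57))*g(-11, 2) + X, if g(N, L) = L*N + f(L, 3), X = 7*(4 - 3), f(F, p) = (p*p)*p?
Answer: -67973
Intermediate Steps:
f(F, p) = p**3 (f(F, p) = p**2*p = p**3)
X = 7 (X = 7*1 = 7)
g(N, L) = 27 + L*N (g(N, L) = L*N + 3**3 = L*N + 27 = 27 + L*N)
((-34 - 69)*(75 + 57))*g(-11, 2) + X = ((-34 - 69)*(75 + 57))*(27 + 2*(-11)) + 7 = (-103*132)*(27 - 22) + 7 = -13596*5 + 7 = -67980 + 7 = -67973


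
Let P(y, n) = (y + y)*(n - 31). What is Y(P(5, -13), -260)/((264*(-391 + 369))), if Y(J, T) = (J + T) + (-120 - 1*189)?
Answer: 1009/5808 ≈ 0.17373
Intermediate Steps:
P(y, n) = 2*y*(-31 + n) (P(y, n) = (2*y)*(-31 + n) = 2*y*(-31 + n))
Y(J, T) = -309 + J + T (Y(J, T) = (J + T) + (-120 - 189) = (J + T) - 309 = -309 + J + T)
Y(P(5, -13), -260)/((264*(-391 + 369))) = (-309 + 2*5*(-31 - 13) - 260)/((264*(-391 + 369))) = (-309 + 2*5*(-44) - 260)/((264*(-22))) = (-309 - 440 - 260)/(-5808) = -1009*(-1/5808) = 1009/5808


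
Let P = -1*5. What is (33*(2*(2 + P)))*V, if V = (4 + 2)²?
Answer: -7128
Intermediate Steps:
P = -5
V = 36 (V = 6² = 36)
(33*(2*(2 + P)))*V = (33*(2*(2 - 5)))*36 = (33*(2*(-3)))*36 = (33*(-6))*36 = -198*36 = -7128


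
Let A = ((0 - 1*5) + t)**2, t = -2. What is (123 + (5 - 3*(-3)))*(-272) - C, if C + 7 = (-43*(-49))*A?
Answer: -140500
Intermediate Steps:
A = 49 (A = ((0 - 1*5) - 2)**2 = ((0 - 5) - 2)**2 = (-5 - 2)**2 = (-7)**2 = 49)
C = 103236 (C = -7 - 43*(-49)*49 = -7 + 2107*49 = -7 + 103243 = 103236)
(123 + (5 - 3*(-3)))*(-272) - C = (123 + (5 - 3*(-3)))*(-272) - 1*103236 = (123 + (5 + 9))*(-272) - 103236 = (123 + 14)*(-272) - 103236 = 137*(-272) - 103236 = -37264 - 103236 = -140500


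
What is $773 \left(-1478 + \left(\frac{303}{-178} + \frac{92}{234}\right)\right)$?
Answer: $- \frac{23814654343}{20826} \approx -1.1435 \cdot 10^{6}$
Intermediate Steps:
$773 \left(-1478 + \left(\frac{303}{-178} + \frac{92}{234}\right)\right) = 773 \left(-1478 + \left(303 \left(- \frac{1}{178}\right) + 92 \cdot \frac{1}{234}\right)\right) = 773 \left(-1478 + \left(- \frac{303}{178} + \frac{46}{117}\right)\right) = 773 \left(-1478 - \frac{27263}{20826}\right) = 773 \left(- \frac{30808091}{20826}\right) = - \frac{23814654343}{20826}$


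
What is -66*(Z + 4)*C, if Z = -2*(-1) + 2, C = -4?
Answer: 2112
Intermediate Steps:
Z = 4 (Z = 2 + 2 = 4)
-66*(Z + 4)*C = -66*(4 + 4)*(-4) = -528*(-4) = -66*(-32) = 2112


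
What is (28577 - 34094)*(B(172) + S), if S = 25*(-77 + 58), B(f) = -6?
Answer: 2653677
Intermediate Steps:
S = -475 (S = 25*(-19) = -475)
(28577 - 34094)*(B(172) + S) = (28577 - 34094)*(-6 - 475) = -5517*(-481) = 2653677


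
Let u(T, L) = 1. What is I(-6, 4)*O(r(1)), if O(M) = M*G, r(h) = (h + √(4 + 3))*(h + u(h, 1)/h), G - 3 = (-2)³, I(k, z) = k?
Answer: 60 + 60*√7 ≈ 218.75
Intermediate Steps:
G = -5 (G = 3 + (-2)³ = 3 - 8 = -5)
r(h) = (h + √7)*(h + 1/h) (r(h) = (h + √(4 + 3))*(h + 1/h) = (h + √7)*(h + 1/h))
O(M) = -5*M (O(M) = M*(-5) = -5*M)
I(-6, 4)*O(r(1)) = -(-30)*(1 + 1² + 1*√7 + √7/1) = -(-30)*(1 + 1 + √7 + √7*1) = -(-30)*(1 + 1 + √7 + √7) = -(-30)*(2 + 2*√7) = -6*(-10 - 10*√7) = 60 + 60*√7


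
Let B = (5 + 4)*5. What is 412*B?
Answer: 18540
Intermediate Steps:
B = 45 (B = 9*5 = 45)
412*B = 412*45 = 18540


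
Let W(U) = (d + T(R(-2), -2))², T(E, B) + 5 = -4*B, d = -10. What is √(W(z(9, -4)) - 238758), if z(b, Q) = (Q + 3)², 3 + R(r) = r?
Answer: I*√238709 ≈ 488.58*I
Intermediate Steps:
R(r) = -3 + r
z(b, Q) = (3 + Q)²
T(E, B) = -5 - 4*B
W(U) = 49 (W(U) = (-10 + (-5 - 4*(-2)))² = (-10 + (-5 + 8))² = (-10 + 3)² = (-7)² = 49)
√(W(z(9, -4)) - 238758) = √(49 - 238758) = √(-238709) = I*√238709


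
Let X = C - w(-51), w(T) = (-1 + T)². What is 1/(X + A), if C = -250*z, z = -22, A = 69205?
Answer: 1/72001 ≈ 1.3889e-5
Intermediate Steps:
C = 5500 (C = -250*(-22) = 5500)
X = 2796 (X = 5500 - (-1 - 51)² = 5500 - 1*(-52)² = 5500 - 1*2704 = 5500 - 2704 = 2796)
1/(X + A) = 1/(2796 + 69205) = 1/72001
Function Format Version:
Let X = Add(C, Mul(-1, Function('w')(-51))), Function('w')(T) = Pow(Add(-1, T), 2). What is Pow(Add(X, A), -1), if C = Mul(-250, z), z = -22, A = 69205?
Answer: Rational(1, 72001) ≈ 1.3889e-5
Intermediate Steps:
C = 5500 (C = Mul(-250, -22) = 5500)
X = 2796 (X = Add(5500, Mul(-1, Pow(Add(-1, -51), 2))) = Add(5500, Mul(-1, Pow(-52, 2))) = Add(5500, Mul(-1, 2704)) = Add(5500, -2704) = 2796)
Pow(Add(X, A), -1) = Pow(Add(2796, 69205), -1) = Pow(72001, -1) = Rational(1, 72001)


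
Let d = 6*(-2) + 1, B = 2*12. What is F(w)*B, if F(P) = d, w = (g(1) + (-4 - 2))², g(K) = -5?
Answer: -264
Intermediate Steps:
B = 24
w = 121 (w = (-5 + (-4 - 2))² = (-5 - 6)² = (-11)² = 121)
d = -11 (d = -12 + 1 = -11)
F(P) = -11
F(w)*B = -11*24 = -264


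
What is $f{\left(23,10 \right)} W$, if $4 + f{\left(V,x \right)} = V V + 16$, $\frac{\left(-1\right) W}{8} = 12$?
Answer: $-51936$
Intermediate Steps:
$W = -96$ ($W = \left(-8\right) 12 = -96$)
$f{\left(V,x \right)} = 12 + V^{2}$ ($f{\left(V,x \right)} = -4 + \left(V V + 16\right) = -4 + \left(V^{2} + 16\right) = -4 + \left(16 + V^{2}\right) = 12 + V^{2}$)
$f{\left(23,10 \right)} W = \left(12 + 23^{2}\right) \left(-96\right) = \left(12 + 529\right) \left(-96\right) = 541 \left(-96\right) = -51936$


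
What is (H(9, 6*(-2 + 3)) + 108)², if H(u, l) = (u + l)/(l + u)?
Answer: 11881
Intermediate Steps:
H(u, l) = 1 (H(u, l) = (l + u)/(l + u) = 1)
(H(9, 6*(-2 + 3)) + 108)² = (1 + 108)² = 109² = 11881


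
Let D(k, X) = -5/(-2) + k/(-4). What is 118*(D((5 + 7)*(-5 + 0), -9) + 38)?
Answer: 6549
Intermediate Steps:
D(k, X) = 5/2 - k/4 (D(k, X) = -5*(-½) + k*(-¼) = 5/2 - k/4)
118*(D((5 + 7)*(-5 + 0), -9) + 38) = 118*((5/2 - (5 + 7)*(-5 + 0)/4) + 38) = 118*((5/2 - 3*(-5)) + 38) = 118*((5/2 - ¼*(-60)) + 38) = 118*((5/2 + 15) + 38) = 118*(35/2 + 38) = 118*(111/2) = 6549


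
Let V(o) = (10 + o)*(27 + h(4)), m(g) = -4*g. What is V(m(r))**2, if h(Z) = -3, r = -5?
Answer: 518400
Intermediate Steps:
V(o) = 240 + 24*o (V(o) = (10 + o)*(27 - 3) = (10 + o)*24 = 240 + 24*o)
V(m(r))**2 = (240 + 24*(-4*(-5)))**2 = (240 + 24*20)**2 = (240 + 480)**2 = 720**2 = 518400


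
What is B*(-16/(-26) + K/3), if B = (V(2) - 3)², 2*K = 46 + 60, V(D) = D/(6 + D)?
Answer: 86273/624 ≈ 138.26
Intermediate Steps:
K = 53 (K = (46 + 60)/2 = (½)*106 = 53)
B = 121/16 (B = (2/(6 + 2) - 3)² = (2/8 - 3)² = (2*(⅛) - 3)² = (¼ - 3)² = (-11/4)² = 121/16 ≈ 7.5625)
B*(-16/(-26) + K/3) = 121*(-16/(-26) + 53/3)/16 = 121*(-16*(-1/26) + 53*(⅓))/16 = 121*(8/13 + 53/3)/16 = (121/16)*(713/39) = 86273/624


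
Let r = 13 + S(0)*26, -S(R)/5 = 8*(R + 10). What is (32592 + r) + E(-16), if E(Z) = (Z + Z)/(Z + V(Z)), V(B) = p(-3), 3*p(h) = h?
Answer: 377517/17 ≈ 22207.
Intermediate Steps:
p(h) = h/3
V(B) = -1 (V(B) = (1/3)*(-3) = -1)
S(R) = -400 - 40*R (S(R) = -40*(R + 10) = -40*(10 + R) = -5*(80 + 8*R) = -400 - 40*R)
E(Z) = 2*Z/(-1 + Z) (E(Z) = (Z + Z)/(Z - 1) = (2*Z)/(-1 + Z) = 2*Z/(-1 + Z))
r = -10387 (r = 13 + (-400 - 40*0)*26 = 13 + (-400 + 0)*26 = 13 - 400*26 = 13 - 10400 = -10387)
(32592 + r) + E(-16) = (32592 - 10387) + 2*(-16)/(-1 - 16) = 22205 + 2*(-16)/(-17) = 22205 + 2*(-16)*(-1/17) = 22205 + 32/17 = 377517/17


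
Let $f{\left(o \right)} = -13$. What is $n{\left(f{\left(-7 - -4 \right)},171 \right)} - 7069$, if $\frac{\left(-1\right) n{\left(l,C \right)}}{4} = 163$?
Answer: $-7721$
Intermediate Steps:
$n{\left(l,C \right)} = -652$ ($n{\left(l,C \right)} = \left(-4\right) 163 = -652$)
$n{\left(f{\left(-7 - -4 \right)},171 \right)} - 7069 = -652 - 7069 = -7721$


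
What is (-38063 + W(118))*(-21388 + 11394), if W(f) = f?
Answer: 379222330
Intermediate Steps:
(-38063 + W(118))*(-21388 + 11394) = (-38063 + 118)*(-21388 + 11394) = -37945*(-9994) = 379222330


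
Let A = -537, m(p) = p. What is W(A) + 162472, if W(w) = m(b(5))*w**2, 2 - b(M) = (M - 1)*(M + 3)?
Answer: -8488598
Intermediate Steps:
b(M) = 2 - (-1 + M)*(3 + M) (b(M) = 2 - (M - 1)*(M + 3) = 2 - (-1 + M)*(3 + M))
W(w) = -30*w**2 (W(w) = (5 - 1*5**2 - 2*5)*w**2 = (5 - 1*25 - 10)*w**2 = (5 - 25 - 10)*w**2 = -30*w**2)
W(A) + 162472 = -30*(-537)**2 + 162472 = -30*288369 + 162472 = -8651070 + 162472 = -8488598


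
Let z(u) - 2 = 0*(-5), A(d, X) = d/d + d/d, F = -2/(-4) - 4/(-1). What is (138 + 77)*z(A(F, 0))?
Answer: 430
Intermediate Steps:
F = 9/2 (F = -2*(-¼) - 4*(-1) = ½ + 4 = 9/2 ≈ 4.5000)
A(d, X) = 2 (A(d, X) = 1 + 1 = 2)
z(u) = 2 (z(u) = 2 + 0*(-5) = 2 + 0 = 2)
(138 + 77)*z(A(F, 0)) = (138 + 77)*2 = 215*2 = 430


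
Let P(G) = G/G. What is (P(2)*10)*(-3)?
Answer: -30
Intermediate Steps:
P(G) = 1
(P(2)*10)*(-3) = (1*10)*(-3) = 10*(-3) = -30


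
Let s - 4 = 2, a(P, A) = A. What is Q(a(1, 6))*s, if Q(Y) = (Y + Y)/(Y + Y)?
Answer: 6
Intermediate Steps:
s = 6 (s = 4 + 2 = 6)
Q(Y) = 1 (Q(Y) = (2*Y)/((2*Y)) = (2*Y)*(1/(2*Y)) = 1)
Q(a(1, 6))*s = 1*6 = 6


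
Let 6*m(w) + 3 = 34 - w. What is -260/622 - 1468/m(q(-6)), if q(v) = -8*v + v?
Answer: 2737858/3421 ≈ 800.31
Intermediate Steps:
q(v) = -7*v
m(w) = 31/6 - w/6 (m(w) = -½ + (34 - w)/6 = -½ + (17/3 - w/6) = 31/6 - w/6)
-260/622 - 1468/m(q(-6)) = -260/622 - 1468/(31/6 - (-7)*(-6)/6) = -260*1/622 - 1468/(31/6 - ⅙*42) = -130/311 - 1468/(31/6 - 7) = -130/311 - 1468/(-11/6) = -130/311 - 1468*(-6/11) = -130/311 + 8808/11 = 2737858/3421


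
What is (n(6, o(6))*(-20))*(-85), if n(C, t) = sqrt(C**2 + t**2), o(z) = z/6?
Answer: 1700*sqrt(37) ≈ 10341.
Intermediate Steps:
o(z) = z/6 (o(z) = z*(1/6) = z/6)
(n(6, o(6))*(-20))*(-85) = (sqrt(6**2 + ((1/6)*6)**2)*(-20))*(-85) = (sqrt(36 + 1**2)*(-20))*(-85) = (sqrt(36 + 1)*(-20))*(-85) = (sqrt(37)*(-20))*(-85) = -20*sqrt(37)*(-85) = 1700*sqrt(37)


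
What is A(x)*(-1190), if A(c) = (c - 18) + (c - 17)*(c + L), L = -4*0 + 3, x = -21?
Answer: -767550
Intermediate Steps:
L = 3 (L = 0 + 3 = 3)
A(c) = -18 + c + (-17 + c)*(3 + c) (A(c) = (c - 18) + (c - 17)*(c + 3) = (-18 + c) + (-17 + c)*(3 + c) = -18 + c + (-17 + c)*(3 + c))
A(x)*(-1190) = (-69 + (-21)² - 13*(-21))*(-1190) = (-69 + 441 + 273)*(-1190) = 645*(-1190) = -767550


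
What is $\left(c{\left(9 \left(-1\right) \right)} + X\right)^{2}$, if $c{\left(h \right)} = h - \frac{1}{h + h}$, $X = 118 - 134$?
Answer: $\frac{201601}{324} \approx 622.23$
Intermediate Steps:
$X = -16$ ($X = 118 - 134 = -16$)
$c{\left(h \right)} = h - \frac{1}{2 h}$
$\left(c{\left(9 \left(-1\right) \right)} + X\right)^{2} = \left(\left(9 \left(-1\right) - \frac{1}{2 \cdot 9 \left(-1\right)}\right) - 16\right)^{2} = \left(\left(-9 - \frac{1}{2 \left(-9\right)}\right) - 16\right)^{2} = \left(\left(-9 - - \frac{1}{18}\right) - 16\right)^{2} = \left(\left(-9 + \frac{1}{18}\right) - 16\right)^{2} = \left(- \frac{161}{18} - 16\right)^{2} = \left(- \frac{449}{18}\right)^{2} = \frac{201601}{324}$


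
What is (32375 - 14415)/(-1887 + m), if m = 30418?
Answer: 17960/28531 ≈ 0.62949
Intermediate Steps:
(32375 - 14415)/(-1887 + m) = (32375 - 14415)/(-1887 + 30418) = 17960/28531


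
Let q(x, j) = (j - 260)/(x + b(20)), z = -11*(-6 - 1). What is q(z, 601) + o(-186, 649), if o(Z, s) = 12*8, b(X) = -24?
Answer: 5429/53 ≈ 102.43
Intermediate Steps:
z = 77 (z = -11*(-7) = 77)
o(Z, s) = 96
q(x, j) = (-260 + j)/(-24 + x) (q(x, j) = (j - 260)/(x - 24) = (-260 + j)/(-24 + x))
q(z, 601) + o(-186, 649) = (-260 + 601)/(-24 + 77) + 96 = 341/53 + 96 = 5429/53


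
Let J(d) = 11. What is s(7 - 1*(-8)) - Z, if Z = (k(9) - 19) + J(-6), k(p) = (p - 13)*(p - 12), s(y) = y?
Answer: 11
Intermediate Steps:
k(p) = (-13 + p)*(-12 + p)
Z = 4 (Z = ((156 + 9**2 - 25*9) - 19) + 11 = ((156 + 81 - 225) - 19) + 11 = (12 - 19) + 11 = -7 + 11 = 4)
s(7 - 1*(-8)) - Z = (7 - 1*(-8)) - 1*4 = (7 + 8) - 4 = 15 - 4 = 11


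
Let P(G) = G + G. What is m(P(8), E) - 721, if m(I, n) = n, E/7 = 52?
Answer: -357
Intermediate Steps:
P(G) = 2*G
E = 364 (E = 7*52 = 364)
m(P(8), E) - 721 = 364 - 721 = -357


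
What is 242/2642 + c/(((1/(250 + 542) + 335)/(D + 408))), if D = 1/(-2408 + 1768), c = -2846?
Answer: -48592574506883/14019561640 ≈ -3466.1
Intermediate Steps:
D = -1/640 (D = 1/(-640) = -1/640 ≈ -0.0015625)
242/2642 + c/(((1/(250 + 542) + 335)/(D + 408))) = 242/2642 - 2846*(-1/640 + 408)/(1/(250 + 542) + 335) = 242*(1/2642) - 2846*261119/(640*(1/792 + 335)) = 121/1321 - 2846*261119/(640*(1/792 + 335)) = 121/1321 - 2846/((265321/792)*(640/261119)) = 121/1321 - 2846/21225680/25850781 = 121/1321 - 2846*25850781/21225680 = 121/1321 - 36785661363/10612840 = -48592574506883/14019561640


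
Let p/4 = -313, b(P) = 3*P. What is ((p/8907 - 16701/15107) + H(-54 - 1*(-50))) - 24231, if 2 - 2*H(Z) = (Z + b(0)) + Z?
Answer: -3259970964845/134558049 ≈ -24227.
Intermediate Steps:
p = -1252 (p = 4*(-313) = -1252)
H(Z) = 1 - Z (H(Z) = 1 - ((Z + 3*0) + Z)/2 = 1 - ((Z + 0) + Z)/2 = 1 - (Z + Z)/2 = 1 - Z)
((p/8907 - 16701/15107) + H(-54 - 1*(-50))) - 24231 = ((-1252/8907 - 16701/15107) + (1 - (-54 - 1*(-50)))) - 24231 = ((-1252*1/8907 - 16701*1/15107) + (1 - (-54 + 50))) - 24231 = ((-1252/8907 - 16701/15107) + (1 - 1*(-4))) - 24231 = (-167669771/134558049 + (1 + 4)) - 24231 = (-167669771/134558049 + 5) - 24231 = 505120474/134558049 - 24231 = -3259970964845/134558049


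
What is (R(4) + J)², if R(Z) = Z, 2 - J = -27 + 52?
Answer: 361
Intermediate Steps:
J = -23 (J = 2 - (-27 + 52) = 2 - 1*25 = 2 - 25 = -23)
(R(4) + J)² = (4 - 23)² = (-19)² = 361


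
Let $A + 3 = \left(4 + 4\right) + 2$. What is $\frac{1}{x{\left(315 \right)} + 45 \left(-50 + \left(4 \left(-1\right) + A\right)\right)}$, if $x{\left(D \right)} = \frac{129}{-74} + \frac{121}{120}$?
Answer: $- \frac{4440}{9393863} \approx -0.00047265$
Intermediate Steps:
$A = 7$ ($A = -3 + \left(\left(4 + 4\right) + 2\right) = -3 + \left(8 + 2\right) = -3 + 10 = 7$)
$x{\left(D \right)} = - \frac{3263}{4440}$ ($x{\left(D \right)} = 129 \left(- \frac{1}{74}\right) + 121 \cdot \frac{1}{120} = - \frac{129}{74} + \frac{121}{120} = - \frac{3263}{4440}$)
$\frac{1}{x{\left(315 \right)} + 45 \left(-50 + \left(4 \left(-1\right) + A\right)\right)} = \frac{1}{- \frac{3263}{4440} + 45 \left(-50 + \left(4 \left(-1\right) + 7\right)\right)} = \frac{1}{- \frac{3263}{4440} + 45 \left(-50 + \left(-4 + 7\right)\right)} = \frac{1}{- \frac{3263}{4440} + 45 \left(-50 + 3\right)} = \frac{1}{- \frac{3263}{4440} + 45 \left(-47\right)} = \frac{1}{- \frac{3263}{4440} - 2115} = \frac{1}{- \frac{9393863}{4440}} = - \frac{4440}{9393863}$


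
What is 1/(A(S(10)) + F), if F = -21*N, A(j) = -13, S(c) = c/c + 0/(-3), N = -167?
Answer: 1/3494 ≈ 0.00028620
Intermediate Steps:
S(c) = 1 (S(c) = 1 + 0*(-1/3) = 1 + 0 = 1)
F = 3507 (F = -21*(-167) = 3507)
1/(A(S(10)) + F) = 1/(-13 + 3507) = 1/3494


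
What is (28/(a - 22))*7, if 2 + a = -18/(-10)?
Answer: -980/111 ≈ -8.8288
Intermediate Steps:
a = -⅕ (a = -2 - 18/(-10) = -2 - 18*(-⅒) = -2 + 9/5 = -⅕ ≈ -0.20000)
(28/(a - 22))*7 = (28/(-⅕ - 22))*7 = (28/(-111/5))*7 = (28*(-5/111))*7 = -140/111*7 = -980/111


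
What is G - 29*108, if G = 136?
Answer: -2996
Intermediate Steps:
G - 29*108 = 136 - 29*108 = 136 - 3132 = -2996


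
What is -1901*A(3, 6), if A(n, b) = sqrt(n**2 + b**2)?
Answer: -5703*sqrt(5) ≈ -12752.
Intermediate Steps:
A(n, b) = sqrt(b**2 + n**2)
-1901*A(3, 6) = -1901*sqrt(6**2 + 3**2) = -1901*sqrt(36 + 9) = -5703*sqrt(5)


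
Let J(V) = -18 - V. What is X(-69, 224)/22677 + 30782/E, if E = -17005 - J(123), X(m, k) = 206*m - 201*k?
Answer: -282838841/63737488 ≈ -4.4376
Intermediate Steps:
X(m, k) = -201*k + 206*m
E = -16864 (E = -17005 - (-18 - 1*123) = -17005 - (-18 - 123) = -17005 - 1*(-141) = -17005 + 141 = -16864)
X(-69, 224)/22677 + 30782/E = (-201*224 + 206*(-69))/22677 + 30782/(-16864) = (-45024 - 14214)*(1/22677) + 30782*(-1/16864) = -59238*1/22677 - 15391/8432 = -19746/7559 - 15391/8432 = -282838841/63737488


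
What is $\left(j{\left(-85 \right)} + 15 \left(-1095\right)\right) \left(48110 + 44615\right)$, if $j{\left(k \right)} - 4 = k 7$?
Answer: $-1577808600$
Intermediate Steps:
$j{\left(k \right)} = 4 + 7 k$ ($j{\left(k \right)} = 4 + k 7 = 4 + 7 k$)
$\left(j{\left(-85 \right)} + 15 \left(-1095\right)\right) \left(48110 + 44615\right) = \left(\left(4 + 7 \left(-85\right)\right) + 15 \left(-1095\right)\right) \left(48110 + 44615\right) = \left(\left(4 - 595\right) - 16425\right) 92725 = \left(-591 - 16425\right) 92725 = \left(-17016\right) 92725 = -1577808600$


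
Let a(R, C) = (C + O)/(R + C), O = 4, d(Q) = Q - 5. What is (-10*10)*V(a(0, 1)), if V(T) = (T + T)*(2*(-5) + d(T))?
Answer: 10000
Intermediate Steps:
d(Q) = -5 + Q
a(R, C) = (4 + C)/(C + R) (a(R, C) = (C + 4)/(R + C) = (4 + C)/(C + R))
V(T) = 2*T*(-15 + T) (V(T) = (T + T)*(2*(-5) + (-5 + T)) = (2*T)*(-10 + (-5 + T)) = (2*T)*(-15 + T) = 2*T*(-15 + T))
(-10*10)*V(a(0, 1)) = (-10*10)*(2*((4 + 1)/(1 + 0))*(-15 + (4 + 1)/(1 + 0))) = -200*5/1*(-15 + 5/1) = -200*1*5*(-15 + 1*5) = -200*5*(-15 + 5) = -200*5*(-10) = -100*(-100) = 10000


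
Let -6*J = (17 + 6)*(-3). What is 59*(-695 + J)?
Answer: -80653/2 ≈ -40327.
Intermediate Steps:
J = 23/2 (J = -(17 + 6)*(-3)/6 = -23*(-3)/6 = -⅙*(-69) = 23/2 ≈ 11.500)
59*(-695 + J) = 59*(-695 + 23/2) = 59*(-1367/2) = -80653/2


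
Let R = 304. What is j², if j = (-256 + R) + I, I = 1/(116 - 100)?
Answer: 591361/256 ≈ 2310.0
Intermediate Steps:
I = 1/16 ≈ 0.062500
j = 769/16 (j = (-256 + 304) + 1/16 = 48 + 1/16 = 769/16 ≈ 48.063)
j² = (769/16)² = 591361/256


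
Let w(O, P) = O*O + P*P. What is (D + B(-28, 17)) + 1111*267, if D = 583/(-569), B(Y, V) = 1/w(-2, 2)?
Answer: 1350287529/4552 ≈ 2.9664e+5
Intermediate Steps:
w(O, P) = O² + P²
B(Y, V) = ⅛ (B(Y, V) = 1/((-2)² + 2²) = 1/(4 + 4) = 1/8 = ⅛)
D = -583/569 (D = 583*(-1/569) = -583/569 ≈ -1.0246)
(D + B(-28, 17)) + 1111*267 = (-583/569 + ⅛) + 1111*267 = -4095/4552 + 296637 = 1350287529/4552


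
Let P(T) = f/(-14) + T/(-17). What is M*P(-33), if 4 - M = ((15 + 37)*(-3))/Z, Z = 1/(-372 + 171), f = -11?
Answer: -10173724/119 ≈ -85494.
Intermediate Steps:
P(T) = 11/14 - T/17 (P(T) = -11/(-14) + T/(-17) = -11*(-1/14) + T*(-1/17) = 11/14 - T/17)
Z = -1/201 (Z = 1/(-201) = -1/201 ≈ -0.0049751)
M = -31352 (M = 4 - (15 + 37)*(-3)/(-1/201) = 4 - 52*(-3)*(-201) = 4 - (-156)*(-201) = 4 - 1*31356 = 4 - 31356 = -31352)
M*P(-33) = -31352*(11/14 - 1/17*(-33)) = -31352*(11/14 + 33/17) = -31352*649/238 = -10173724/119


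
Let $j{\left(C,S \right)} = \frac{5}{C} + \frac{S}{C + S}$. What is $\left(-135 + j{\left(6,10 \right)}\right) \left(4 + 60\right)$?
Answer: $- \frac{25640}{3} \approx -8546.7$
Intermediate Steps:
$\left(-135 + j{\left(6,10 \right)}\right) \left(4 + 60\right) = \left(-135 + \frac{5 \cdot 6 + 5 \cdot 10 + 6 \cdot 10}{6 \left(6 + 10\right)}\right) \left(4 + 60\right) = \left(-135 + \frac{30 + 50 + 60}{6 \cdot 16}\right) 64 = \left(-135 + \frac{1}{6} \cdot \frac{1}{16} \cdot 140\right) 64 = \left(-135 + \frac{35}{24}\right) 64 = \left(- \frac{3205}{24}\right) 64 = - \frac{25640}{3}$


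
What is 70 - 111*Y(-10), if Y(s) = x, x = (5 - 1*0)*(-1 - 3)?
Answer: 2290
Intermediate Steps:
x = -20 (x = (5 + 0)*(-4) = 5*(-4) = -20)
Y(s) = -20
70 - 111*Y(-10) = 70 - 111*(-20) = 70 + 2220 = 2290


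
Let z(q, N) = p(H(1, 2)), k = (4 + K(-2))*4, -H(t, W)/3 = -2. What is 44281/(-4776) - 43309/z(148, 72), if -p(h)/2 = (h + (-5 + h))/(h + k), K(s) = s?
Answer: 206799503/4776 ≈ 43300.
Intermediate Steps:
H(t, W) = 6 (H(t, W) = -3*(-2) = 6)
k = 8 (k = (4 - 2)*4 = 2*4 = 8)
p(h) = -2*(-5 + 2*h)/(8 + h) (p(h) = -2*(h + (-5 + h))/(h + 8) = -2*(-5 + 2*h)/(8 + h))
z(q, N) = -1 (z(q, N) = 2*(5 - 2*6)/(8 + 6) = 2*(5 - 12)/14 = 2*(1/14)*(-7) = -1)
44281/(-4776) - 43309/z(148, 72) = 44281/(-4776) - 43309/(-1) = 44281*(-1/4776) - 43309*(-1) = -44281/4776 + 43309 = 206799503/4776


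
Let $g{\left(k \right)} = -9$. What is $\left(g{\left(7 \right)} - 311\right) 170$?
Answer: $-54400$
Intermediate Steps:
$\left(g{\left(7 \right)} - 311\right) 170 = \left(-9 - 311\right) 170 = \left(-320\right) 170 = -54400$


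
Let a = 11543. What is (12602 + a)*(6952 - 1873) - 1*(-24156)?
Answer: 122656611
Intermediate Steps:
(12602 + a)*(6952 - 1873) - 1*(-24156) = (12602 + 11543)*(6952 - 1873) - 1*(-24156) = 24145*5079 + 24156 = 122632455 + 24156 = 122656611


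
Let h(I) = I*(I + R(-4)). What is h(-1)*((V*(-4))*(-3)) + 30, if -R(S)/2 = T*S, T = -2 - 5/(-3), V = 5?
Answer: 250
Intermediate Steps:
T = -1/3 (T = -2 - 5*(-1/3) = -2 + 5/3 = -1/3 ≈ -0.33333)
R(S) = 2*S/3 (R(S) = -(-2)*S/3 = 2*S/3)
h(I) = I*(-8/3 + I) (h(I) = I*(I + (2/3)*(-4)) = I*(I - 8/3) = I*(-8/3 + I))
h(-1)*((V*(-4))*(-3)) + 30 = ((1/3)*(-1)*(-8 + 3*(-1)))*((5*(-4))*(-3)) + 30 = ((1/3)*(-1)*(-8 - 3))*(-20*(-3)) + 30 = ((1/3)*(-1)*(-11))*60 + 30 = (11/3)*60 + 30 = 220 + 30 = 250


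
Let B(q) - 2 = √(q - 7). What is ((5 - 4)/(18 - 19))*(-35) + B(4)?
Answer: 37 + I*√3 ≈ 37.0 + 1.732*I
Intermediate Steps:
B(q) = 2 + √(-7 + q) (B(q) = 2 + √(q - 7) = 2 + √(-7 + q))
((5 - 4)/(18 - 19))*(-35) + B(4) = ((5 - 4)/(18 - 19))*(-35) + (2 + √(-7 + 4)) = (1/(-1))*(-35) + (2 + √(-3)) = (1*(-1))*(-35) + (2 + I*√3) = -1*(-35) + (2 + I*√3) = 35 + (2 + I*√3) = 37 + I*√3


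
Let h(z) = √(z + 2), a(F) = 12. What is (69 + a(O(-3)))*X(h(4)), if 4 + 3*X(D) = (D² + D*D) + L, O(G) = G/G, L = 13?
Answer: 567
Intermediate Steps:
O(G) = 1
h(z) = √(2 + z)
X(D) = 3 + 2*D²/3 (X(D) = -4/3 + ((D² + D*D) + 13)/3 = -4/3 + ((D² + D²) + 13)/3 = -4/3 + (2*D² + 13)/3 = -4/3 + (13 + 2*D²)/3 = -4/3 + (13/3 + 2*D²/3) = 3 + 2*D²/3)
(69 + a(O(-3)))*X(h(4)) = (69 + 12)*(3 + 2*(√(2 + 4))²/3) = 81*(3 + 2*(√6)²/3) = 81*(3 + (⅔)*6) = 81*(3 + 4) = 81*7 = 567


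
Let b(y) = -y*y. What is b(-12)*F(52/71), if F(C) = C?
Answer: -7488/71 ≈ -105.46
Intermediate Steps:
b(y) = -y²
b(-12)*F(52/71) = (-1*(-12)²)*(52/71) = (-1*144)*(52*(1/71)) = -144*52/71 = -7488/71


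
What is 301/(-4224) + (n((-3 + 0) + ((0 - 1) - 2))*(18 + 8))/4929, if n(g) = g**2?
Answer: 823345/6940032 ≈ 0.11864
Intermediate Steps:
301/(-4224) + (n((-3 + 0) + ((0 - 1) - 2))*(18 + 8))/4929 = 301/(-4224) + (((-3 + 0) + ((0 - 1) - 2))**2*(18 + 8))/4929 = 301*(-1/4224) + ((-3 + (-1 - 2))**2*26)*(1/4929) = -301/4224 + ((-3 - 3)**2*26)*(1/4929) = -301/4224 + ((-6)**2*26)*(1/4929) = -301/4224 + (36*26)*(1/4929) = -301/4224 + 936*(1/4929) = -301/4224 + 312/1643 = 823345/6940032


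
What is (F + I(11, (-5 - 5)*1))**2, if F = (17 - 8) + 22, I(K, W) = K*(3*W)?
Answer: 89401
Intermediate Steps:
I(K, W) = 3*K*W
F = 31 (F = 9 + 22 = 31)
(F + I(11, (-5 - 5)*1))**2 = (31 + 3*11*((-5 - 5)*1))**2 = (31 + 3*11*(-10*1))**2 = (31 + 3*11*(-10))**2 = (31 - 330)**2 = (-299)**2 = 89401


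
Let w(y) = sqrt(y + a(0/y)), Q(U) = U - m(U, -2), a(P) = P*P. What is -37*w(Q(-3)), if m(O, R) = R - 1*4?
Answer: -37*sqrt(3) ≈ -64.086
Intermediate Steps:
m(O, R) = -4 + R (m(O, R) = R - 4 = -4 + R)
a(P) = P**2
Q(U) = 6 + U (Q(U) = U - (-4 - 2) = U - 1*(-6) = U + 6 = 6 + U)
w(y) = sqrt(y) (w(y) = sqrt(y + (0/y)**2) = sqrt(y + 0**2) = sqrt(y + 0) = sqrt(y))
-37*w(Q(-3)) = -37*sqrt(6 - 3) = -37*sqrt(3)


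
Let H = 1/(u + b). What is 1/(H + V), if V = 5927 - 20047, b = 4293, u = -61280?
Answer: -56987/804656441 ≈ -7.0821e-5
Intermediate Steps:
H = -1/56987 (H = 1/(-61280 + 4293) = 1/(-56987) = -1/56987 ≈ -1.7548e-5)
V = -14120
1/(H + V) = 1/(-1/56987 - 14120) = 1/(-804656441/56987) = -56987/804656441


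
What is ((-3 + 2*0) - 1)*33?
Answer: -132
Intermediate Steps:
((-3 + 2*0) - 1)*33 = ((-3 + 0) - 1)*33 = (-3 - 1)*33 = -4*33 = -132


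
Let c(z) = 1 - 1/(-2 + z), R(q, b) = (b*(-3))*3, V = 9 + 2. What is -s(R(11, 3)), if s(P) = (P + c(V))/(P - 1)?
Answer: -235/252 ≈ -0.93254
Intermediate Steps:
V = 11
R(q, b) = -9*b (R(q, b) = -3*b*3 = -9*b)
s(P) = (8/9 + P)/(-1 + P) (s(P) = (P + (-3 + 11)/(-2 + 11))/(P - 1) = (P + 8/9)/(-1 + P) = (8/9 + P)/(-1 + P))
-s(R(11, 3)) = -(8/9 - 9*3)/(-1 - 9*3) = -(8/9 - 27)/(-1 - 27) = -(-235)/((-28)*9) = -(-1)*(-235)/(28*9) = -1*235/252 = -235/252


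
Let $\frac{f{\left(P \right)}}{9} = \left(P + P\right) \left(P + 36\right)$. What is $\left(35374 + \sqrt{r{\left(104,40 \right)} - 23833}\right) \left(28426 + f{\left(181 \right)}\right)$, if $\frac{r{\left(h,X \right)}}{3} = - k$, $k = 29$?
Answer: $26014464088 + 2941648 i \sqrt{1495} \approx 2.6014 \cdot 10^{10} + 1.1374 \cdot 10^{8} i$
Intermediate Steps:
$r{\left(h,X \right)} = -87$ ($r{\left(h,X \right)} = 3 \left(\left(-1\right) 29\right) = 3 \left(-29\right) = -87$)
$f{\left(P \right)} = 18 P \left(36 + P\right)$ ($f{\left(P \right)} = 9 \left(P + P\right) \left(P + 36\right) = 9 \cdot 2 P \left(36 + P\right) = 18 P \left(36 + P\right)$)
$\left(35374 + \sqrt{r{\left(104,40 \right)} - 23833}\right) \left(28426 + f{\left(181 \right)}\right) = \left(35374 + \sqrt{-87 - 23833}\right) \left(28426 + 18 \cdot 181 \left(36 + 181\right)\right) = \left(35374 + \sqrt{-23920}\right) \left(28426 + 18 \cdot 181 \cdot 217\right) = \left(35374 + 4 i \sqrt{1495}\right) \left(28426 + 706986\right) = \left(35374 + 4 i \sqrt{1495}\right) 735412 = 26014464088 + 2941648 i \sqrt{1495}$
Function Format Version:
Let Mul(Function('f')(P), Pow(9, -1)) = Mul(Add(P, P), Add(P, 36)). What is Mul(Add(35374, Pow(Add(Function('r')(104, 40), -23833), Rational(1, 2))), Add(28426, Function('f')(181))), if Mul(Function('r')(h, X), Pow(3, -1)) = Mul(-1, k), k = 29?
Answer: Add(26014464088, Mul(2941648, I, Pow(1495, Rational(1, 2)))) ≈ Add(2.6014e+10, Mul(1.1374e+8, I))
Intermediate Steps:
Function('r')(h, X) = -87 (Function('r')(h, X) = Mul(3, Mul(-1, 29)) = Mul(3, -29) = -87)
Function('f')(P) = Mul(18, P, Add(36, P)) (Function('f')(P) = Mul(9, Mul(Add(P, P), Add(P, 36))) = Mul(9, Mul(Mul(2, P), Add(36, P))) = Mul(9, Mul(2, P, Add(36, P))) = Mul(18, P, Add(36, P)))
Mul(Add(35374, Pow(Add(Function('r')(104, 40), -23833), Rational(1, 2))), Add(28426, Function('f')(181))) = Mul(Add(35374, Pow(Add(-87, -23833), Rational(1, 2))), Add(28426, Mul(18, 181, Add(36, 181)))) = Mul(Add(35374, Pow(-23920, Rational(1, 2))), Add(28426, Mul(18, 181, 217))) = Mul(Add(35374, Mul(4, I, Pow(1495, Rational(1, 2)))), Add(28426, 706986)) = Mul(Add(35374, Mul(4, I, Pow(1495, Rational(1, 2)))), 735412) = Add(26014464088, Mul(2941648, I, Pow(1495, Rational(1, 2))))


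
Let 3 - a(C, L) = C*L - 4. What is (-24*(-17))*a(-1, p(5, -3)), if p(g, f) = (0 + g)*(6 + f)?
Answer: 8976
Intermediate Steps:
p(g, f) = g*(6 + f)
a(C, L) = 7 - C*L (a(C, L) = 3 - (C*L - 4) = 3 - (-4 + C*L) = 3 + (4 - C*L) = 7 - C*L)
(-24*(-17))*a(-1, p(5, -3)) = (-24*(-17))*(7 - 1*(-1)*5*(6 - 3)) = 408*(7 - 1*(-1)*5*3) = 408*(7 - 1*(-1)*15) = 408*(7 + 15) = 408*22 = 8976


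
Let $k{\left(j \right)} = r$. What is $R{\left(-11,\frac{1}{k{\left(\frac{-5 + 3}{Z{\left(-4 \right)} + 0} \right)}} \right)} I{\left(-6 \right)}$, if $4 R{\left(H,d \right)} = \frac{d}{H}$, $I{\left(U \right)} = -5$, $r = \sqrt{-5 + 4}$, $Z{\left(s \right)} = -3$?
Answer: $- \frac{5 i}{44} \approx - 0.11364 i$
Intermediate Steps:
$r = i$ ($r = \sqrt{-1} = i \approx 1.0 i$)
$k{\left(j \right)} = i$
$R{\left(H,d \right)} = \frac{d}{4 H}$ ($R{\left(H,d \right)} = \frac{d \frac{1}{H}}{4} = \frac{d}{4 H}$)
$R{\left(-11,\frac{1}{k{\left(\frac{-5 + 3}{Z{\left(-4 \right)} + 0} \right)}} \right)} I{\left(-6 \right)} = \frac{1}{4 i \left(-11\right)} \left(-5\right) = \frac{1}{4} \left(- i\right) \left(- \frac{1}{11}\right) \left(-5\right) = \frac{i}{44} \left(-5\right) = - \frac{5 i}{44}$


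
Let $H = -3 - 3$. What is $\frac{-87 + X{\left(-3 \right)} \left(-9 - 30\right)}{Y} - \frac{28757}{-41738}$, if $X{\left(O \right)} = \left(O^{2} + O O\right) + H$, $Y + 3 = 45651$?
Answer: $\frac{214922491}{317542704} \approx 0.67683$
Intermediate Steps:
$Y = 45648$ ($Y = -3 + 45651 = 45648$)
$H = -6$ ($H = -3 - 3 = -6$)
$X{\left(O \right)} = -6 + 2 O^{2}$ ($X{\left(O \right)} = \left(O^{2} + O O\right) - 6 = \left(O^{2} + O^{2}\right) - 6 = 2 O^{2} - 6 = -6 + 2 O^{2}$)
$\frac{-87 + X{\left(-3 \right)} \left(-9 - 30\right)}{Y} - \frac{28757}{-41738} = \frac{-87 + \left(-6 + 2 \left(-3\right)^{2}\right) \left(-9 - 30\right)}{45648} - \frac{28757}{-41738} = \left(-87 + \left(-6 + 2 \cdot 9\right) \left(-39\right)\right) \frac{1}{45648} - - \frac{28757}{41738} = \left(-87 + \left(-6 + 18\right) \left(-39\right)\right) \frac{1}{45648} + \frac{28757}{41738} = \left(-87 + 12 \left(-39\right)\right) \frac{1}{45648} + \frac{28757}{41738} = \left(-87 - 468\right) \frac{1}{45648} + \frac{28757}{41738} = \left(-555\right) \frac{1}{45648} + \frac{28757}{41738} = - \frac{185}{15216} + \frac{28757}{41738} = \frac{214922491}{317542704}$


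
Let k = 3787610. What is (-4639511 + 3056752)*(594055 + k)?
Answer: -6935119713735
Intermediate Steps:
(-4639511 + 3056752)*(594055 + k) = (-4639511 + 3056752)*(594055 + 3787610) = -1582759*4381665 = -6935119713735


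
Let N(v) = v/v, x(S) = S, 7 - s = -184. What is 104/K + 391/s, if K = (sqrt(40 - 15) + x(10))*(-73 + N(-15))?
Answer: 50302/25785 ≈ 1.9508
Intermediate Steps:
s = 191 (s = 7 - 1*(-184) = 7 + 184 = 191)
N(v) = 1
K = -1080 (K = (sqrt(40 - 15) + 10)*(-73 + 1) = (sqrt(25) + 10)*(-72) = (5 + 10)*(-72) = 15*(-72) = -1080)
104/K + 391/s = 104/(-1080) + 391/191 = 104*(-1/1080) + 391*(1/191) = -13/135 + 391/191 = 50302/25785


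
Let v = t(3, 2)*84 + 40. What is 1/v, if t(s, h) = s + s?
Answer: 1/544 ≈ 0.0018382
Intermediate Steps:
t(s, h) = 2*s
v = 544 (v = (2*3)*84 + 40 = 6*84 + 40 = 504 + 40 = 544)
1/v = 1/544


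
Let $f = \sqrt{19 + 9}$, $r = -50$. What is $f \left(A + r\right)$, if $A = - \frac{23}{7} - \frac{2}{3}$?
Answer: $- \frac{2266 \sqrt{7}}{21} \approx -285.49$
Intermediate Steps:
$f = 2 \sqrt{7}$ ($f = \sqrt{28} = 2 \sqrt{7} \approx 5.2915$)
$A = - \frac{83}{21}$ ($A = \left(-23\right) \frac{1}{7} - \frac{2}{3} = - \frac{23}{7} - \frac{2}{3} = - \frac{83}{21} \approx -3.9524$)
$f \left(A + r\right) = 2 \sqrt{7} \left(- \frac{83}{21} - 50\right) = 2 \sqrt{7} \left(- \frac{1133}{21}\right) = - \frac{2266 \sqrt{7}}{21}$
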